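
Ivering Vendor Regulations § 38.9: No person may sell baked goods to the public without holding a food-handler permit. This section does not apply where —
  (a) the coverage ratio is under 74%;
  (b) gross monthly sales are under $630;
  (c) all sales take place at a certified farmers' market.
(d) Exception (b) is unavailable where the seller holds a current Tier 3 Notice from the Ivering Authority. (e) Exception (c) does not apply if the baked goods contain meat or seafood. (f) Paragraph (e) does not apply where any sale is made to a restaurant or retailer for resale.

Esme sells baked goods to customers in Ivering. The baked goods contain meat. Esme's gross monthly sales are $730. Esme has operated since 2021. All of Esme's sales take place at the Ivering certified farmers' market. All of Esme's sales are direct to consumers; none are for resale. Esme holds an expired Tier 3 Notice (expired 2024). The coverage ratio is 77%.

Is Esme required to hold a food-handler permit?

Exception (a) requires that the coverage ratio is under 74%; but the coverage ratio is 77%, not under 74%, so (a) is unavailable.
Exception (b) does not apply: gross monthly sales are $730, not under $630.
Exception (c) is satisfied on its face — all sales are at a certified farmers' market. But: (e) is triggered — the baked goods contain meat. (f) does not operate here (no sales are for resale), so (e) stands. Exception (c) does not apply.
Every exception is unavailable, so the rule governs.

Yes — Esme must hold a food-handler permit.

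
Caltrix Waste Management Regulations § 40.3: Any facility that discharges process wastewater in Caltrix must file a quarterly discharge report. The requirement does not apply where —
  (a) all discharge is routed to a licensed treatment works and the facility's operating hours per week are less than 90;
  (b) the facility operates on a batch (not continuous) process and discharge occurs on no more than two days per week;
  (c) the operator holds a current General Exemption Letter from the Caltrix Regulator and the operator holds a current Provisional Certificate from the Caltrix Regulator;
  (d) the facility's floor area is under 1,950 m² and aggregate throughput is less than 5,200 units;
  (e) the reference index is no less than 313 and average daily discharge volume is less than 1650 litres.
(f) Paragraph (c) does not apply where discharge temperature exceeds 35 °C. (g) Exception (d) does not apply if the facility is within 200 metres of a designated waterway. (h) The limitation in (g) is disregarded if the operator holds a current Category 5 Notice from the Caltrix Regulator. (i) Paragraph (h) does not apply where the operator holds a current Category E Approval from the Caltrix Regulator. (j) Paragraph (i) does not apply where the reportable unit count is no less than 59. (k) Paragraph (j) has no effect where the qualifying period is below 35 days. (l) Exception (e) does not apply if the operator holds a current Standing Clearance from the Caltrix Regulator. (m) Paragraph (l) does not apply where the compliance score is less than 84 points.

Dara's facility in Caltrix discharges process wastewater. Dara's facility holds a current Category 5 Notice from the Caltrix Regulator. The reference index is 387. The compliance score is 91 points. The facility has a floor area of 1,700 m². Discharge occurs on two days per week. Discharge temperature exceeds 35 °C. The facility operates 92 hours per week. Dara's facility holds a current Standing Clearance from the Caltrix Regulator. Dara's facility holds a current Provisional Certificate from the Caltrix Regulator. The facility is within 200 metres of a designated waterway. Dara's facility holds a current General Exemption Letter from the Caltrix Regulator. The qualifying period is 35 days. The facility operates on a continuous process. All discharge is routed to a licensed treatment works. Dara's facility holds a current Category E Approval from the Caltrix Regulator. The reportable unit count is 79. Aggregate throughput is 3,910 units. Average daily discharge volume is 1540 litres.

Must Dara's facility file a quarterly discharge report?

No — exception (d) applies; Dara's facility is not required to file a quarterly discharge report.

Exception (a) fails — the facility's operating hours per week are 92, not less than 90.
Exception (b) does not apply: the facility operates on a continuous process.
Exception (c): a current General Exemption Letter is held; a current Provisional Certificate is held — every condition holds. But applying paragraph (f): (f) operates against (c): discharge temperature exceeds 35 °C. So (c) is unavailable.
Exception (d): the facility's floor area is 1,700 m², under the 1,950 m² limit; aggregate throughput is 3,910 units, less than the 5,200 units limit — every condition holds. Considering the limiting provisions: (g) would limit (d) — the facility is within 200 m of a designated waterway — but (h) sets (g) aside: (h) is triggered — a current Category 5 Notice is held. (i) applies (a current Category E Approval is held), but is set aside by (j): (j) operates against (i): the reportable unit count is 79, meeting the 59 threshold. (k) does not operate here (the qualifying period is 35 days, not below 35 days), so (j) stands. Exception (d) stands.
Exception (e) is satisfied on its face — the reference index is 387, meeting the 313 threshold; average daily discharge volume is 1540 litres, less than the 1650 litres limit. Turning to paragraphs (l)–(m): (l) is engaged — a current Standing Clearance is held. (m) is inapplicable (the compliance score is 91 points, not less than 84 points), so (l) stands. So (e) is unavailable.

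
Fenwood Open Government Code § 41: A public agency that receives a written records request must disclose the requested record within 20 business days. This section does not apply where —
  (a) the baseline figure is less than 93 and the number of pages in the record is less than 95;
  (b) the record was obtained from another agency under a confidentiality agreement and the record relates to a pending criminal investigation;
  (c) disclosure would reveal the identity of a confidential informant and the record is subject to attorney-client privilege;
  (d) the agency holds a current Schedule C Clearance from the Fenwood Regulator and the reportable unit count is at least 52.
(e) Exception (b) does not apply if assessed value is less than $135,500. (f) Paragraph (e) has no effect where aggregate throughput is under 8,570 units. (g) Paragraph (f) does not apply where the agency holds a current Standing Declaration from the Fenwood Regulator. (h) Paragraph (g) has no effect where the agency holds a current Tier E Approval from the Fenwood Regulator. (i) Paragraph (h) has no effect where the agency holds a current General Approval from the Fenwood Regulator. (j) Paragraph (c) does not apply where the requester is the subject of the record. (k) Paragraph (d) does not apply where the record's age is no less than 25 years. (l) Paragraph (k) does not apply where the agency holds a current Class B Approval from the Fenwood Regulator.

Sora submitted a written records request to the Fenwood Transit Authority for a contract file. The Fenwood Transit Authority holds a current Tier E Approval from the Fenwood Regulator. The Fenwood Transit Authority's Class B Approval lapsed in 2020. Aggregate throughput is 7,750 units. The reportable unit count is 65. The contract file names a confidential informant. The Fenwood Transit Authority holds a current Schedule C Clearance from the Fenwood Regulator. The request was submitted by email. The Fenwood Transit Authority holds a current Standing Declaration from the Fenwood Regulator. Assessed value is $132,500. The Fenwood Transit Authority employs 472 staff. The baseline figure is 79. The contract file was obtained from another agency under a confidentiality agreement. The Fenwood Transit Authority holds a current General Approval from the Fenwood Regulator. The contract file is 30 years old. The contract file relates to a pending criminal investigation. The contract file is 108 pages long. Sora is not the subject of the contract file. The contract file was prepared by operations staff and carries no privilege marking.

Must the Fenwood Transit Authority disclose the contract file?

Exception (a) requires that the number of pages in the record is less than 95; but the number of pages in the record is 108, not less than 95, so (a) is unavailable.
Exception (b): the contract file was obtained under a confidentiality agreement; the contract file relates to a pending investigation — every condition holds. However, paragraphs (e)–(i) must be considered: (e) operates against (b): assessed value is $132,500, less than the $135,500 limit. (f) operates (aggregate throughput is 7,750 units, under the 8,570 units limit), but is overridden by (g): (g) operates against (f): a current Standing Declaration is held. (h) would limit (g) — a current Tier E Approval is held — but (i) sets (h) aside: (i) is engaged — a current General Approval is held. Exception (b) does not apply.
Exception (c) fails — the contract file carries no privilege marking.
Exception (d): a current Schedule C Clearance is held; the reportable unit count is 65, meeting the 52 threshold — every condition holds. Turning to paragraphs (k)–(l): (k) operates against (d): the record's age is 30 years, meeting the 25 years threshold. (l) does not operate here (no current Class B Approval is held), so (k) stands. (d) is therefore removed.
No exception applies. The general rule governs.

Yes — the Fenwood Transit Authority must disclose the contract file.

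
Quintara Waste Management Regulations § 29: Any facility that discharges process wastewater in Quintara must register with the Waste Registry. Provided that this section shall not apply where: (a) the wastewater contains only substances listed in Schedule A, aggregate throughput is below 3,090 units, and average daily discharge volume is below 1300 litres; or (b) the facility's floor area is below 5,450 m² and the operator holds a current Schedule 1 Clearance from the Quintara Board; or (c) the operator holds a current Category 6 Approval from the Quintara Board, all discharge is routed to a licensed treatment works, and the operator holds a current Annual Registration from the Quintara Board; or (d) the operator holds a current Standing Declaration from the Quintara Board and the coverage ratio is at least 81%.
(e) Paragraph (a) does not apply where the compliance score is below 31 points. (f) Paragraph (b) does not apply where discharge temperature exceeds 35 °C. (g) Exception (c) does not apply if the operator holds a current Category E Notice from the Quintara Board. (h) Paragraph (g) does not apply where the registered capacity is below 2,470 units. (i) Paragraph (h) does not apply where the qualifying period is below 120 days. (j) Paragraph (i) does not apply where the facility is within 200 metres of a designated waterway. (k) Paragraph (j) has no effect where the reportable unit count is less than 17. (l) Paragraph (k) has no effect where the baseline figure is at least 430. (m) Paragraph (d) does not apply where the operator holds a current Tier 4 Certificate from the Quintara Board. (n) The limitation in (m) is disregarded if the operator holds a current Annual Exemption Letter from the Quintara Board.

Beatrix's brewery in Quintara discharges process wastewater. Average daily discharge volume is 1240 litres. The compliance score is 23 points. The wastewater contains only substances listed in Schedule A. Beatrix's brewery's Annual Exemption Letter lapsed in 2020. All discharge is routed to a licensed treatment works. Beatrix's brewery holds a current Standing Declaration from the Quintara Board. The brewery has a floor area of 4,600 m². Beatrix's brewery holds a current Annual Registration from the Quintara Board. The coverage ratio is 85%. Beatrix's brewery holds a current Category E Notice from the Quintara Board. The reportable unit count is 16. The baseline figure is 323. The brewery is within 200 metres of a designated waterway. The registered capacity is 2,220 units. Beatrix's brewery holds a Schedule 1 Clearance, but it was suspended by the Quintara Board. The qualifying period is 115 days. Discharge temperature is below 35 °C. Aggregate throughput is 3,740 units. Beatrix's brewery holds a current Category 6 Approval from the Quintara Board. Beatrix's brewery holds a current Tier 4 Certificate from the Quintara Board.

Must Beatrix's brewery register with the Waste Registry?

Exception (a) fails — aggregate throughput is 3,740 units, not below 3,090 units.
Exception (b) requires that the operator holds a current Schedule 1 Clearance from the Quintara Board; but the Schedule 1 Clearance is not current, so (b) is unavailable.
All of (c)'s requirements are met (a current Category 6 Approval is held; discharge is routed to a licensed treatment works; a current Annual Registration is held). But: (g) operates against (c): a current Category E Notice is held. (h) is engaged (the registered capacity is 2,220 units, below the 2,470 units limit), but is itself disapplied by (i): (i) operates against (h): the qualifying period is 115 days, below the 120 days limit. (j) operates (the brewery is within 200 m of a designated waterway), but is set aside by (k): (k) operates against (j): the reportable unit count is 16, less than the 17 limit. (l) is not triggered (the baseline figure is 323, short of 430), so (k) stands. (c) is therefore removed.
Exception (d): a current Standing Declaration is held; the coverage ratio is 85%, meeting the 81% threshold — every condition holds. But: (m) is engaged — a current Tier 4 Certificate is held. (n), which would lift (m), is not triggered — the Annual Exemption Letter is not current. Exception (d) does not apply.
No exception displaces § 29.

Yes — Beatrix's brewery must register with the Waste Registry.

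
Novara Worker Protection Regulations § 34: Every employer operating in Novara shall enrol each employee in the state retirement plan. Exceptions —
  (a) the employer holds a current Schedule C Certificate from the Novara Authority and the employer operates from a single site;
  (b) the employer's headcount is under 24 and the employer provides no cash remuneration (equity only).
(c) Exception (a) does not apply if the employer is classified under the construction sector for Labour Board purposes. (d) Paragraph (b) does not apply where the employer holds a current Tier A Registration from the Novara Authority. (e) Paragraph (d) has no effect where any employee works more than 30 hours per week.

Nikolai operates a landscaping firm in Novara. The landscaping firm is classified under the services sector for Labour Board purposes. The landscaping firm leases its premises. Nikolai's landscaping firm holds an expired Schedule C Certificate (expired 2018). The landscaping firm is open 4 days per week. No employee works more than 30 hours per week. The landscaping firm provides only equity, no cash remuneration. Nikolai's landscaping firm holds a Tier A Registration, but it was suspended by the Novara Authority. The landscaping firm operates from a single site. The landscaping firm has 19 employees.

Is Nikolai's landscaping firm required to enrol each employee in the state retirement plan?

No — exception (b) applies; Nikolai's landscaping firm is not required to enrol each employee in the state retirement plan.

Exception (a) does not apply: there is no Schedule C Certificate in force.
All of (b)'s requirements are met (the employer's headcount is 19, under the 24 limit; remuneration is equity-only). Considering the limiting provisions: (d), which would limit (b), does not operate here: the Tier A Registration is not current. So (b) applies.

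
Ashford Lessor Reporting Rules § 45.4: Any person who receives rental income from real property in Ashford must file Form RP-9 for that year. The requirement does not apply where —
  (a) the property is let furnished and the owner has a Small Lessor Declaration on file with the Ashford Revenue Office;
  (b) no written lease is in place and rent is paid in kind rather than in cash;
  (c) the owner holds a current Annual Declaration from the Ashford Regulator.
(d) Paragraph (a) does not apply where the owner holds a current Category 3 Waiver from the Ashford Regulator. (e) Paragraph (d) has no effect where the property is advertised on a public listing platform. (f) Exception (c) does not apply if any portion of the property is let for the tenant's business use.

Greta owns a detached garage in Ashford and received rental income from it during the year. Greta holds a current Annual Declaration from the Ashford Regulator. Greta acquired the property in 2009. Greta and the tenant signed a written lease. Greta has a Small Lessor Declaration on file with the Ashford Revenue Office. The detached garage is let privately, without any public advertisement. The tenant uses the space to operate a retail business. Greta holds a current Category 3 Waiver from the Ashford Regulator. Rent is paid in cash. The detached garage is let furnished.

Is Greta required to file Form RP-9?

Yes — Greta must file Form RP-9.

Exception (a)'s conditions are all satisfied: the property is let furnished; a Small Lessor Declaration is on file. But applying paragraphs (d)–(e): (d) operates — a current Category 3 Waiver is held. (e), which would lift (d), does not operate here — the property is let privately without advertisement. Exception (a) does not apply.
Exception (b) requires that no written lease is in place; but a written lease is in place, so (b) is unavailable.
Exception (c) is satisfied on its face — a current Annual Declaration is held. However, paragraph (f) must be considered: (f) is engaged — the space is let for business use. So (c) is unavailable.
Every exception is unavailable, so the rule governs.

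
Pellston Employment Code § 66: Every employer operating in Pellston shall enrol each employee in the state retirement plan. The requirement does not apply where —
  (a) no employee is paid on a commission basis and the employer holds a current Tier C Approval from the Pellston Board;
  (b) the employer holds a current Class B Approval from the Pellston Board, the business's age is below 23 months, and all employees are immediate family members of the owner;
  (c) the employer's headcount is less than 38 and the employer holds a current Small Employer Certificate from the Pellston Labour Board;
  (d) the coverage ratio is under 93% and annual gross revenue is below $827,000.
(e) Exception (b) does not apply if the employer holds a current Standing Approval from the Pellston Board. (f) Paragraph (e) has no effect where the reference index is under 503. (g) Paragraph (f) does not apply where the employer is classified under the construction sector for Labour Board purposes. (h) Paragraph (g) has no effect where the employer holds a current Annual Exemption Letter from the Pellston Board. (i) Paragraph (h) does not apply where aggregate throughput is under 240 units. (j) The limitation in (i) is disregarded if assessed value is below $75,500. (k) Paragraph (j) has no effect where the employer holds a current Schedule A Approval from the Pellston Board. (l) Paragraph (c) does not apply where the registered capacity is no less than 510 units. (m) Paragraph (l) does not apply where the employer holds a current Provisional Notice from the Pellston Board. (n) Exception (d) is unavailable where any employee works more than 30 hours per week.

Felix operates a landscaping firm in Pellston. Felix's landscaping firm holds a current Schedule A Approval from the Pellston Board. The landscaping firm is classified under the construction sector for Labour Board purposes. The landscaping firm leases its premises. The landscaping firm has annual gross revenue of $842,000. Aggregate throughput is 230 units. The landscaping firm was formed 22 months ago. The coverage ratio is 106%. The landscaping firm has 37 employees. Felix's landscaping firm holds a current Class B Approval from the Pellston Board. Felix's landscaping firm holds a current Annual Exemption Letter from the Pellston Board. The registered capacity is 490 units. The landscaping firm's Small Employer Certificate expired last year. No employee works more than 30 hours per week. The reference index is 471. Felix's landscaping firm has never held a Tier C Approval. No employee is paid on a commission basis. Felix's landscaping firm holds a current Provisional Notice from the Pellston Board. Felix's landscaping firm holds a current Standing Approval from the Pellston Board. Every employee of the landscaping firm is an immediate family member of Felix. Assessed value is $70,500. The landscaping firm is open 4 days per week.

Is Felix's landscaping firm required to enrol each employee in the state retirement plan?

Yes — Felix's landscaping firm must enrol each employee in the state retirement plan.

Exception (a) requires that the employer holds a current Tier C Approval from the Pellston Board; but there is no Tier C Approval in force, so (a) is unavailable.
Exception (b): a current Class B Approval is held; the business's age is 22 months, below the 23 months limit; every employee is an immediate family member — every condition holds. But applying paragraphs (e)–(k): (e) is triggered — a current Standing Approval is held. (f) is engaged (the reference index is 471, under the 503 limit), but is set aside by (g): (g) operates — the landscaping firm is classified under the construction sector. (h) applies (a current Annual Exemption Letter is held), but is itself disapplied by (i): (i) is triggered — aggregate throughput is 230 units, under the 240 units limit. (j) is engaged (assessed value is $70,500, below the $75,500 limit), but is overridden by (k): (k) applies — a current Schedule A Approval is held. So (b) is unavailable.
Exception (c) does not apply: the Small Employer Certificate has expired.
Exception (d) fails — the coverage ratio is 106%, not under 93%.
No exception displaces § 66.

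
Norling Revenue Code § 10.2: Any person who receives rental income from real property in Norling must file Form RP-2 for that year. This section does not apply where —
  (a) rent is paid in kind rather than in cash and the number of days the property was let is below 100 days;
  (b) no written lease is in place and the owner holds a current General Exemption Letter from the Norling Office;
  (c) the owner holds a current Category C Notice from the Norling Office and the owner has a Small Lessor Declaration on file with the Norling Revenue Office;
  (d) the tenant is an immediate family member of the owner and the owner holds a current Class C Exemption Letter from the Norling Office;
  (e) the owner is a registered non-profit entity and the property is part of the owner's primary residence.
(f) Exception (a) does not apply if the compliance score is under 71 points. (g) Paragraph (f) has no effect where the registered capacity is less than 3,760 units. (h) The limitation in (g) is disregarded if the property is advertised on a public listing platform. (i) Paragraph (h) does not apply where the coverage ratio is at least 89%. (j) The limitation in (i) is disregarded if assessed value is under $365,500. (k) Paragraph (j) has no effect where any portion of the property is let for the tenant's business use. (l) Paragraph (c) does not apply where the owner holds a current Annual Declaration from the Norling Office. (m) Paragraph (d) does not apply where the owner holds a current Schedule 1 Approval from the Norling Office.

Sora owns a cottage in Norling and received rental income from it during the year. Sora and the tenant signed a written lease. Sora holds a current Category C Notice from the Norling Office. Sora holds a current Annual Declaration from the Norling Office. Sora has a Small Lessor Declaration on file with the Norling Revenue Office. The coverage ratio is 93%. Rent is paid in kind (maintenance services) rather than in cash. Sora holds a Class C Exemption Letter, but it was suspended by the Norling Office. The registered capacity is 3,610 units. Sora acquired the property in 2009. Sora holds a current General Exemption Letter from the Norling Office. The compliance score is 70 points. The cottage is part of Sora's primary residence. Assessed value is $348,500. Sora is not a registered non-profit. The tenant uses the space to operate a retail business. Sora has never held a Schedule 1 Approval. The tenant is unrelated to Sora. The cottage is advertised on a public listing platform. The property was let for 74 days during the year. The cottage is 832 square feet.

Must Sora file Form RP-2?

Exception (a)'s conditions are all satisfied: rent is paid in kind; the number of days the property was let is 74 days, below the 100 days limit. As to paragraphs (f)–(k): (f) is triggered (the compliance score is 70 points, under the 71 points limit), but is displaced by (g): (g) operates against (f): the registered capacity is 3,610 units, less than the 3,760 units limit. (h) is engaged (the property is publicly advertised), but is displaced by (i): (i) is engaged — the coverage ratio is 93%, meeting the 89% threshold. (j) would limit (i) — assessed value is $348,500, under the $365,500 limit — but (k) sets (j) aside: (k) operates against (j): the space is let for business use. Exception (a) stands.
Exception (b) does not apply: a written lease is in place.
All of (c)'s requirements are met (a current Category C Notice is held; a Small Lessor Declaration is on file). But: (l) operates against (c): a current Annual Declaration is held. (c) is therefore removed.
Exception (d) requires that the tenant is an immediate family member of the owner; but the tenant is unrelated to the owner, so (d) is unavailable.
Exception (e) requires that the owner is a registered non-profit entity; but Sora is not a registered non-profit, so (e) is unavailable.

No — exception (a) applies; Sora is not required to file Form RP-2.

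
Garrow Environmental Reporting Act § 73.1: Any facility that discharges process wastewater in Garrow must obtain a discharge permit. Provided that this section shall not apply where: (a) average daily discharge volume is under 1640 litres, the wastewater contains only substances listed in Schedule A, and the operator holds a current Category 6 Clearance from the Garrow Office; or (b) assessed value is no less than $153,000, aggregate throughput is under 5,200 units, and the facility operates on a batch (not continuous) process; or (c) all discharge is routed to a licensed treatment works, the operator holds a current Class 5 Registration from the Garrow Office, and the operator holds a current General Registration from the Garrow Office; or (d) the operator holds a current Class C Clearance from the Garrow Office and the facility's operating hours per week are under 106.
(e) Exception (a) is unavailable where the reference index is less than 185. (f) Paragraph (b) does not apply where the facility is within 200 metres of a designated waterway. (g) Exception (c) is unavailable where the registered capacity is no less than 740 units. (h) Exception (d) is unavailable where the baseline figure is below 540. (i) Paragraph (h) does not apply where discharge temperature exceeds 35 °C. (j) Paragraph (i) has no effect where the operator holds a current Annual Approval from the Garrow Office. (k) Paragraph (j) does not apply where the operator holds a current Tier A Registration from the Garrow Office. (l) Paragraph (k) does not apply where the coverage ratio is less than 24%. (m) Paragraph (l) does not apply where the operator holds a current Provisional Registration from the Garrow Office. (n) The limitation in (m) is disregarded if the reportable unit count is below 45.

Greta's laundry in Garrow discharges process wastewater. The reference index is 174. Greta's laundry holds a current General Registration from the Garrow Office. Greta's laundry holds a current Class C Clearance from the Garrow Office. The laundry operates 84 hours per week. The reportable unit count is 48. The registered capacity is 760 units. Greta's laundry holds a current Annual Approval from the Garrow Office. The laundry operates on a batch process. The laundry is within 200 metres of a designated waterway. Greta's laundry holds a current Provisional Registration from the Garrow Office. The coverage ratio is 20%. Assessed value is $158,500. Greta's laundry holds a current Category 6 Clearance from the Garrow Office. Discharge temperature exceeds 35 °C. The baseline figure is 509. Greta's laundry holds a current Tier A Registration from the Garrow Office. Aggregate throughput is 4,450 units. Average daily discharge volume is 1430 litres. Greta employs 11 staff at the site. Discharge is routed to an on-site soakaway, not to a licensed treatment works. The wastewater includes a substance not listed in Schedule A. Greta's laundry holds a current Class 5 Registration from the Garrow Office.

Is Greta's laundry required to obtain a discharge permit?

No — exception (d) applies; Greta's laundry is not required to obtain a discharge permit.

Exception (a) does not apply: the wastewater includes a non-Schedule-A substance.
Exception (b): assessed value is $158,500, meeting the $153,000 threshold; aggregate throughput is 4,450 units, under the 5,200 units limit; the facility operates on a batch process — every condition holds. Turning to paragraph (f): (f) operates against (b): the laundry is within 200 m of a designated waterway. (b) is therefore removed.
Exception (c) requires that all discharge is routed to a licensed treatment works; but discharge is not routed to a licensed treatment works, so (c) is unavailable.
Exception (d): a current Class C Clearance is held; the facility's operating hours per week are 84, under the 106 limit — every condition holds. Under paragraphs (h)–(n): (h) is engaged (the baseline figure is 509, below the 540 limit), but yields to (i): (i) applies — discharge temperature exceeds 35 °C. (j) would limit (i) — a current Annual Approval is held — but (k) sets (j) aside: (k) operates against (j): a current Tier A Registration is held. (l) would limit (k) — the coverage ratio is 20%, less than the 24% limit — but (m) sets (l) aside: (m) operates — a current Provisional Registration is held. (n), which would lift (m), is not triggered — the reportable unit count is 48, not below 45. So (d) applies.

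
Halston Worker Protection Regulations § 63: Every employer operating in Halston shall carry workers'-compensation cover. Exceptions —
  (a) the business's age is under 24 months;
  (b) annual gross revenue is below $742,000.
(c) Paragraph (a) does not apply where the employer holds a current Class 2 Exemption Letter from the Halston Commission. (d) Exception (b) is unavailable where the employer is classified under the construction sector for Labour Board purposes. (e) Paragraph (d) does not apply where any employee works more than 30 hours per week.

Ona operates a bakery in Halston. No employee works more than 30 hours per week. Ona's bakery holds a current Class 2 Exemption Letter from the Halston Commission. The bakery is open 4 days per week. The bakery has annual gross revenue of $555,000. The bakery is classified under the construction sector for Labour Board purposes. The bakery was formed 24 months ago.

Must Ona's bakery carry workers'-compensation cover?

Yes — Ona's bakery must carry workers'-compensation cover.

Exception (a) requires that the business's age is under 24 months; but the business's age is 24 months, not under 24 months, so (a) is unavailable.
Exception (b) is satisfied on its face — annual gross revenue is $555,000, below the $742,000 limit. However, paragraphs (d)–(e) must be considered: (d) operates against (b): the bakery is classified under the construction sector. (e) is not engaged (no employee exceeds 30 hours/week), so (d) stands. So (b) is unavailable.
No exception applies. The general rule governs.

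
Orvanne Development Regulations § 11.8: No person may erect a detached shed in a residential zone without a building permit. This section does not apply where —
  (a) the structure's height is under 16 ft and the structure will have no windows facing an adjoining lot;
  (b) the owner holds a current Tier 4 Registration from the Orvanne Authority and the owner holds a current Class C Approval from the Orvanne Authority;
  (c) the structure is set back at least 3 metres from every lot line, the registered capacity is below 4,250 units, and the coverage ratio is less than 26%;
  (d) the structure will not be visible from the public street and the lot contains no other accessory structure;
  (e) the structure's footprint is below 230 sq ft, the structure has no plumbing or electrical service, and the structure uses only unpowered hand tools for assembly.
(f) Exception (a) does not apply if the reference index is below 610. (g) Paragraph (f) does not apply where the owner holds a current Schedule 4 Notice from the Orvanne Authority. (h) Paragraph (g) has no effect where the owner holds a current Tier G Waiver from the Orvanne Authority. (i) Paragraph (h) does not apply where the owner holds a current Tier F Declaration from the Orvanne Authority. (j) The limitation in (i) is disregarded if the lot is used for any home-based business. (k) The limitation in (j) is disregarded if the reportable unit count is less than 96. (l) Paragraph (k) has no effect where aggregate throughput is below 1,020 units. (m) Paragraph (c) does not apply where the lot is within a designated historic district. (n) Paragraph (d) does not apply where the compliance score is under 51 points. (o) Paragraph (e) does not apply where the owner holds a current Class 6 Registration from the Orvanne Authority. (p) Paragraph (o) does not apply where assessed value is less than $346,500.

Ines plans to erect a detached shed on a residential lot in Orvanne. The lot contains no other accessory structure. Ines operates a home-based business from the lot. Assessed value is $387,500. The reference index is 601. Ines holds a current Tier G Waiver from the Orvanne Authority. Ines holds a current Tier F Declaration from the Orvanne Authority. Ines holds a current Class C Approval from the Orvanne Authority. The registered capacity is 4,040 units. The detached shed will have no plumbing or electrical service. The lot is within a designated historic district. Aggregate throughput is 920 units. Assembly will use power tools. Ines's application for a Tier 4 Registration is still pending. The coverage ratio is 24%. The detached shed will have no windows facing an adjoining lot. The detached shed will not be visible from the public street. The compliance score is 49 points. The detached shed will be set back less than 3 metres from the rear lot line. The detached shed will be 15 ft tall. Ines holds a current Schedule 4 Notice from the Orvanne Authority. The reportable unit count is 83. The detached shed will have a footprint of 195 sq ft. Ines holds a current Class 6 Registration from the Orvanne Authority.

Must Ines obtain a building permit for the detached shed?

Yes — Ines must obtain a building permit.

Exception (a) is satisfied on its face — the structure's height is 15 ft, under the 16 ft limit; no windows face an adjoining lot. Turning to paragraphs (f)–(l): (f) is triggered — the reference index is 601, below the 610 limit. (g) applies (a current Schedule 4 Notice is held), but is set aside by (h): (h) is triggered — a current Tier G Waiver is held. (i) applies (a current Tier F Declaration is held), but is overridden by (j): (j) operates against (i): a home-based business operates on the lot. (k) is triggered (the reportable unit count is 83, less than the 96 limit), but is itself disapplied by (l): (l) operates against (k): aggregate throughput is 920 units, below the 1,020 units limit. Exception (a) does not apply.
Exception (b) requires that the owner holds a current Tier 4 Registration from the Orvanne Authority; but the Tier 4 Registration is not current, so (b) is unavailable.
Exception (c) fails — the rear setback is under 3 m.
All of (d)'s requirements are met (the structure will not be visible from the street; the lot has no other accessory structure). However, paragraph (n) must be considered: (n) applies — the compliance score is 49 points, under the 51 points limit. So (d) is unavailable.
Exception (e) does not apply: assembly uses power tools.
No exception applies. The general rule governs.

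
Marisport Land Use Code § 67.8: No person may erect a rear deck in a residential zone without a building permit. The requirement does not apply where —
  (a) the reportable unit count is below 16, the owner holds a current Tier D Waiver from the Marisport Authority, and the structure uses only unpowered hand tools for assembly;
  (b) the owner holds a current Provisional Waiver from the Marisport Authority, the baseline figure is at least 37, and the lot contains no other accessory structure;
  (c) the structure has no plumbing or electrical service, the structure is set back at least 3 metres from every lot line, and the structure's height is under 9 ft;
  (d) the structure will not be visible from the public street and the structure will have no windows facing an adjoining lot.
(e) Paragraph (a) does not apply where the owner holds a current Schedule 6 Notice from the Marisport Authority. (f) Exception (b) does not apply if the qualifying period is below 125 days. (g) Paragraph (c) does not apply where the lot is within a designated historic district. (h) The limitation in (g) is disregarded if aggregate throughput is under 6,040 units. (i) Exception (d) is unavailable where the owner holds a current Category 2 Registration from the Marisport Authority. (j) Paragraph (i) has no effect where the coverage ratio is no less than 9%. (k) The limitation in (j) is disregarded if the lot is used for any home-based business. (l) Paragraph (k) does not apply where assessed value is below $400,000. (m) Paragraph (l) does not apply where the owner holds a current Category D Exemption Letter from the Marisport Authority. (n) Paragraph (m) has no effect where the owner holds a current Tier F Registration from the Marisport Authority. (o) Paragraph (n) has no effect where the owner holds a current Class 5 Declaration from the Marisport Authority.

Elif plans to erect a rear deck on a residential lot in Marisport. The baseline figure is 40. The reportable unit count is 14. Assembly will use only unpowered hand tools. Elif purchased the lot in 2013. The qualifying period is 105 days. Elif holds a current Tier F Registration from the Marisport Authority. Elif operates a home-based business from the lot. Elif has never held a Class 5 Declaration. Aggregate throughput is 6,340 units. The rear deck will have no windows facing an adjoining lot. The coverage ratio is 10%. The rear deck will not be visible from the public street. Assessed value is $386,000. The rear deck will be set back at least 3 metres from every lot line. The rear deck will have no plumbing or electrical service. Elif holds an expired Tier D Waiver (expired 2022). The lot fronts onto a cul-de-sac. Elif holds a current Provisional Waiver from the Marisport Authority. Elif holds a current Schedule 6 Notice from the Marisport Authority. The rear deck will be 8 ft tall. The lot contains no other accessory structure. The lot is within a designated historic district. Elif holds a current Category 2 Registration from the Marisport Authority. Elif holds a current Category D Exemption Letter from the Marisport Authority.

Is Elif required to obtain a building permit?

Exception (a) fails — no current Tier D Waiver is held.
Exception (b)'s conditions are all satisfied: a current Provisional Waiver is held; the baseline figure is 40, meeting the 37 threshold; the lot has no other accessory structure. Turning to paragraph (f): (f) operates — the qualifying period is 105 days, below the 125 days limit. Exception (b) does not apply.
Exception (c): there is no plumbing or electrical service; the setback is at least 3 m on every side; the structure's height is 8 ft, under the 9 ft limit — every condition holds. However, paragraphs (g)–(h) must be considered: (g) operates against (c): the lot is in a historic district. (h), which would lift (g), does not operate here — aggregate throughput is 6,340 units, not under 6,040 units. Exception (c) does not apply.
Exception (d) is satisfied on its face — the structure will not be visible from the street; no windows face an adjoining lot. Under paragraphs (i)–(o): (i) would limit (d) — a current Category 2 Registration is held — but (j) sets (i) aside: (j) operates against (i): the coverage ratio is 10%, meeting the 9% threshold. (k) would limit (j) — a home-based business operates on the lot — but (l) sets (k) aside: (l) operates against (k): assessed value is $386,000, below the $400,000 limit. (m) would limit (l) — a current Category D Exemption Letter is held — but (n) sets (m) aside: (n) applies — a current Tier F Registration is held. (o), which would lift (n), is not triggered — no current Class 5 Declaration is held. (d) remains available.

No — exception (d) applies; Elif does not need a building permit.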